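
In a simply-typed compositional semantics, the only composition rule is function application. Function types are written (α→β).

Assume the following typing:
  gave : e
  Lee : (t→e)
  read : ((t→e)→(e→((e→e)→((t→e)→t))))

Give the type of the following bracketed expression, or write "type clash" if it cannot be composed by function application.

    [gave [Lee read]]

((e→e)→((t→e)→t))

[Lee read]: functor read : ((t→e)→(e→((e→e)→((t→e)→t)))), argument Lee : (t→e); result (e→((e→e)→((t→e)→t))).
[gave [Lee read]]: functor [Lee read] : (e→((e→e)→((t→e)→t))), argument gave : e; result ((e→e)→((t→e)→t)).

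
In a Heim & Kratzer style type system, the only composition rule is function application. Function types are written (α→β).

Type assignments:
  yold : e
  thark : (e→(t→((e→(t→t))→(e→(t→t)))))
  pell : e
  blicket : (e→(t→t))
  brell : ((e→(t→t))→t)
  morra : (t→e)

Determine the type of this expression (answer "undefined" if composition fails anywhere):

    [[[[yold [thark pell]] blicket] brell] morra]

undefined

[thark pell] — thark of type (e→(t→((e→(t→t))→(e→(t→t))))) combines with pell of type e: type (t→((e→(t→t))→(e→(t→t)))).
[yold [thark pell]]: e with (t→((e→(t→t))→(e→(t→t)))) — neither is a function whose domain matches the other; composition fails here.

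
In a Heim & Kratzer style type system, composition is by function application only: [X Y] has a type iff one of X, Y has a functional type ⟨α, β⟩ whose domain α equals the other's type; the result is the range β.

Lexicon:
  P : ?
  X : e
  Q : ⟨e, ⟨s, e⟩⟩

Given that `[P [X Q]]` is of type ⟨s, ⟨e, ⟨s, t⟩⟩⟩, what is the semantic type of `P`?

⟨⟨s, e⟩, ⟨s, ⟨e, ⟨s, t⟩⟩⟩⟩

At [P [X Q]] (required: ⟨s, ⟨e, ⟨s, t⟩⟩⟩): [X Q] is ⟨s, e⟩, which is not a function with range ⟨s, ⟨e, ⟨s, t⟩⟩⟩; hence P is the functor — type ⟨⟨s, e⟩, ⟨s, ⟨e, ⟨s, t⟩⟩⟩⟩.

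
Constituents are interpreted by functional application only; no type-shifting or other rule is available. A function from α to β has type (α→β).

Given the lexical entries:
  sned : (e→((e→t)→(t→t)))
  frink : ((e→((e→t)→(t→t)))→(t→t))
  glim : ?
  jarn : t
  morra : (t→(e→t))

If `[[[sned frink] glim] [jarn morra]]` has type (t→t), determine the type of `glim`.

[[[sned frink] glim] [jarn morra]] must have type (t→t). The sister [jarn morra] has type (e→t); that is not a function onto (t→t), so [[sned frink] glim] must be the functor, of type ((e→t)→(t→t)).
[[sned frink] glim] must have type ((e→t)→(t→t)). The sister [sned frink] has type (t→t); that is not a function onto ((e→t)→(t→t)), so glim must be the functor, of type ((t→t)→((e→t)→(t→t))).

((t→t)→((e→t)→(t→t)))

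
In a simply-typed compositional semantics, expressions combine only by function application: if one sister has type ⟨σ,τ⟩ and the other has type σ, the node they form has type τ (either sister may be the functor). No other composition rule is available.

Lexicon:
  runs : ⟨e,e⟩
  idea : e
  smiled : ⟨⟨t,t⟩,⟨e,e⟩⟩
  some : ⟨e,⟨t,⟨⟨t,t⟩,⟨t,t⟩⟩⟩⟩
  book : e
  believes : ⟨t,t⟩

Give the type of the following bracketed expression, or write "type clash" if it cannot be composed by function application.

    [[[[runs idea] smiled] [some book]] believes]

[runs idea]: functor runs : ⟨e,e⟩, argument idea : e; result e.
[[runs idea] smiled]: e with ⟨⟨t,t⟩,⟨e,e⟩⟩ — neither is a function whose domain matches the other; composition fails here.

type clash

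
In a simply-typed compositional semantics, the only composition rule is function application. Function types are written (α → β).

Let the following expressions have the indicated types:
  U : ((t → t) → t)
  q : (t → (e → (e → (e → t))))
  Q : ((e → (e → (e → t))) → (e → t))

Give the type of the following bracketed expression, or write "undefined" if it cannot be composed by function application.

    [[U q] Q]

[U q]: ((t → t) → t) and (t → (e → (e → (e → t)))) cannot combine by function application — type clash.

undefined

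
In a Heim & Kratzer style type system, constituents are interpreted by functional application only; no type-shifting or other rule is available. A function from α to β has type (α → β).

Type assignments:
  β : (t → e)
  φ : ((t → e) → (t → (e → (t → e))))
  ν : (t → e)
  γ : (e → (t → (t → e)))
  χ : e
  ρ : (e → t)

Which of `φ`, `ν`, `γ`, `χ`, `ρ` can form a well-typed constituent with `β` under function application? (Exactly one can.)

φ

φ — combines: φ : ((t → e) → (t → (e → (t → e)))) takes β : (t → e) as argument, giving (t → (e → (t → e))).
ν : (t → e) — β needs t; ν needs t; neither fits.
γ : (e → (t → (t → e))) — β needs t; γ needs e; neither fits.
χ : e — β needs t; χ needs nothing (atomic); neither fits.
ρ : (e → t) — β needs t; ρ needs e; neither fits.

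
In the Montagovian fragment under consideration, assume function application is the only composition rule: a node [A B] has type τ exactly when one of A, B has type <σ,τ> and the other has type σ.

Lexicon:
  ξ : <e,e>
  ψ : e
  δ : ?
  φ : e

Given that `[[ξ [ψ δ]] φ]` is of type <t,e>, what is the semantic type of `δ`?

<e,<<e,e>,<e,<t,e>>>>

[[ξ [ψ δ]] φ] is required to be <t,e>. φ : e cannot yield <t,e> as functor, so [ξ [ψ δ]] : <e,<t,e>>.
[ξ [ψ δ]] is required to be <e,<t,e>>. ξ : <e,e> cannot yield <e,<t,e>> as functor, so [ψ δ] : <<e,e>,<e,<t,e>>>.
[ψ δ] is required to be <<e,e>,<e,<t,e>>>. ψ : e cannot yield <<e,e>,<e,<t,e>>> as functor, so δ : <e,<<e,e>,<e,<t,e>>>>.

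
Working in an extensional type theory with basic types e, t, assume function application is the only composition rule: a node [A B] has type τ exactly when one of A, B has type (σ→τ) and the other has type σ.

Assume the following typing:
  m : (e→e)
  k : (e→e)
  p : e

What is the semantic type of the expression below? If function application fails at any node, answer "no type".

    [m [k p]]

[k p]: functor k : (e→e), argument p : e; result e.
[m [k p]]: functor m : (e→e), argument [k p] : e; result e.

e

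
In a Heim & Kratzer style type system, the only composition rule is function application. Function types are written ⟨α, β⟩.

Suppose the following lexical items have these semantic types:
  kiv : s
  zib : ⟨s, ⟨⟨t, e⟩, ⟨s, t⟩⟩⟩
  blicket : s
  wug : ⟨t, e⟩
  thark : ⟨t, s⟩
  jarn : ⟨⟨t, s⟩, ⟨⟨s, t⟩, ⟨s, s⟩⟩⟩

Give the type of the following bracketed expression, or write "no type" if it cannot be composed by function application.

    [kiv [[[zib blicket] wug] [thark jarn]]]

s

At [zib blicket], zib : ⟨s, ⟨⟨t, e⟩, ⟨s, t⟩⟩⟩ takes blicket : s, giving ⟨⟨t, e⟩, ⟨s, t⟩⟩.
At [[zib blicket] wug], [zib blicket] : ⟨⟨t, e⟩, ⟨s, t⟩⟩ takes wug : ⟨t, e⟩, giving ⟨s, t⟩.
At [thark jarn], jarn : ⟨⟨t, s⟩, ⟨⟨s, t⟩, ⟨s, s⟩⟩⟩ takes thark : ⟨t, s⟩, giving ⟨⟨s, t⟩, ⟨s, s⟩⟩.
At [[[zib blicket] wug] [thark jarn]], [thark jarn] : ⟨⟨s, t⟩, ⟨s, s⟩⟩ takes [[zib blicket] wug] : ⟨s, t⟩, giving ⟨s, s⟩.
At [kiv [[[zib blicket] wug] [thark jarn]]], [[[zib blicket] wug] [thark jarn]] : ⟨s, s⟩ takes kiv : s, giving s.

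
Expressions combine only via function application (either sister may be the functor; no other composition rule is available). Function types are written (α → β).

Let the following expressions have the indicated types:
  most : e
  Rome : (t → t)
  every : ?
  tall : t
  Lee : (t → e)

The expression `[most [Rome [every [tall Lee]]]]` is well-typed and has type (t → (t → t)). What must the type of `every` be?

[most [Rome [every [tall Lee]]]] must have type (t → (t → t)). The sister most has type e; that is not a function onto (t → (t → t)), so [Rome [every [tall Lee]]] must be the functor, of type (e → (t → (t → t))).
[Rome [every [tall Lee]]] must have type (e → (t → (t → t))). The sister Rome has type (t → t); that is not a function onto (e → (t → (t → t))), so [every [tall Lee]] must be the functor, of type ((t → t) → (e → (t → (t → t)))).
[every [tall Lee]] must have type ((t → t) → (e → (t → (t → t)))). The sister [tall Lee] has type e; that is not a function onto ((t → t) → (e → (t → (t → t)))), so every must be the functor, of type (e → ((t → t) → (e → (t → (t → t))))).

(e → ((t → t) → (e → (t → (t → t)))))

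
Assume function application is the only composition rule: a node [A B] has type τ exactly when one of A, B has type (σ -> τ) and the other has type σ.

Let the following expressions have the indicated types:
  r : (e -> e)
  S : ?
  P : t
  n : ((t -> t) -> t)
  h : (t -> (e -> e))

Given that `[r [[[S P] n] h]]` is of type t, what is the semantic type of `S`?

For [r [[[S P] n] h]] to have type t with r of type (e -> e), [[[S P] n] h] must be the function: [[[S P] n] h] : ((e -> e) -> t).
For [[[S P] n] h] to have type ((e -> e) -> t) with h of type (t -> (e -> e)), [[S P] n] must be the function: [[S P] n] : ((t -> (e -> e)) -> ((e -> e) -> t)).
For [[S P] n] to have type ((t -> (e -> e)) -> ((e -> e) -> t)) with n of type ((t -> t) -> t), [S P] must be the function: [S P] : (((t -> t) -> t) -> ((t -> (e -> e)) -> ((e -> e) -> t))).
For [S P] to have type (((t -> t) -> t) -> ((t -> (e -> e)) -> ((e -> e) -> t))) with P of type t, S must be the function: S : (t -> (((t -> t) -> t) -> ((t -> (e -> e)) -> ((e -> e) -> t)))).

(t -> (((t -> t) -> t) -> ((t -> (e -> e)) -> ((e -> e) -> t))))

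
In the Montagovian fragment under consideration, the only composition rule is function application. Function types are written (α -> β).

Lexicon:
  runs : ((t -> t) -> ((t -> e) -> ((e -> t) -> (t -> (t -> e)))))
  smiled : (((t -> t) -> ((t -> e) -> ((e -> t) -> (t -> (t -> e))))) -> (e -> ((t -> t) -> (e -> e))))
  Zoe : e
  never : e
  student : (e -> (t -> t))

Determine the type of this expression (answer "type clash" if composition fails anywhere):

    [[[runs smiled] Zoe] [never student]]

(e -> e)

[runs smiled]: (((t -> t) -> ((t -> e) -> ((e -> t) -> (t -> (t -> e))))) -> (e -> ((t -> t) -> (e -> e)))) applied to ((t -> t) -> ((t -> e) -> ((e -> t) -> (t -> (t -> e))))) yields (e -> ((t -> t) -> (e -> e))).
[[runs smiled] Zoe]: (e -> ((t -> t) -> (e -> e))) applied to e yields ((t -> t) -> (e -> e)).
[never student]: (e -> (t -> t)) applied to e yields (t -> t).
[[[runs smiled] Zoe] [never student]]: ((t -> t) -> (e -> e)) applied to (t -> t) yields (e -> e).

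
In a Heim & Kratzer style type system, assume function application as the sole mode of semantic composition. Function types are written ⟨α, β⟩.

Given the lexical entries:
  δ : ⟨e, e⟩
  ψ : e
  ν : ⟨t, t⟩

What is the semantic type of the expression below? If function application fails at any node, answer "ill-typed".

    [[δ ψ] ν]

ill-typed

[δ ψ]: ⟨e, e⟩ applied to e yields e.
At [[δ ψ] ν]: neither e nor ⟨t, t⟩ can take the other as argument; the node is ill-typed.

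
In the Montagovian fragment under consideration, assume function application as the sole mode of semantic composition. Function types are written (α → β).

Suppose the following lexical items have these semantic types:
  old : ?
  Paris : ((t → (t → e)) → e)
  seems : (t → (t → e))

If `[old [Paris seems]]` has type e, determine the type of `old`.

(e → e)

At [old [Paris seems]] (required: e): [Paris seems] is e, which is not a function with range e; hence old is the functor — type (e → e).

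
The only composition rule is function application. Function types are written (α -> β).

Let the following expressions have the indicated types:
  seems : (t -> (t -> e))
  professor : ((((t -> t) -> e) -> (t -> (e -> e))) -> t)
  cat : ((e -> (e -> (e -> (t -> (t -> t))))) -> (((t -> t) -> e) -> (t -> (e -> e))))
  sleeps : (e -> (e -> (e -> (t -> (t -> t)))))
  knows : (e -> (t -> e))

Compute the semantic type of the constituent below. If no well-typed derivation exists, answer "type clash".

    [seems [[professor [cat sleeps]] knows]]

At [cat sleeps], cat : ((e -> (e -> (e -> (t -> (t -> t))))) -> (((t -> t) -> e) -> (t -> (e -> e)))) takes sleeps : (e -> (e -> (e -> (t -> (t -> t))))), giving (((t -> t) -> e) -> (t -> (e -> e))).
At [professor [cat sleeps]], professor : ((((t -> t) -> e) -> (t -> (e -> e))) -> t) takes [cat sleeps] : (((t -> t) -> e) -> (t -> (e -> e))), giving t.
[[professor [cat sleeps]] knows]: t with (e -> (t -> e)) — neither is a function whose domain matches the other; composition fails here.

type clash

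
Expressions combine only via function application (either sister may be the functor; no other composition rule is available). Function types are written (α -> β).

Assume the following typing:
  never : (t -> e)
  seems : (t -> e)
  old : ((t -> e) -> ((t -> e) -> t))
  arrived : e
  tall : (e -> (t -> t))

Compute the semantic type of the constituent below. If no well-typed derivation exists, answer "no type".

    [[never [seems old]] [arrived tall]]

t

[seems old]: ((t -> e) -> ((t -> e) -> t)) applied to (t -> e) yields ((t -> e) -> t).
[never [seems old]]: ((t -> e) -> t) applied to (t -> e) yields t.
[arrived tall]: (e -> (t -> t)) applied to e yields (t -> t).
[[never [seems old]] [arrived tall]]: (t -> t) applied to t yields t.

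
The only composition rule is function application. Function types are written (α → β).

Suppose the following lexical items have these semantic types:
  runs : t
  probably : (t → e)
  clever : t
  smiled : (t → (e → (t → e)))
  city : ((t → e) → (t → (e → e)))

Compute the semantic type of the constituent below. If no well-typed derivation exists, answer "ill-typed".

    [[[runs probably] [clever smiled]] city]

(t → (e → e))

[runs probably]: probably is (t → e), runs is t; result e.
[clever smiled]: smiled is (t → (e → (t → e))), clever is t; result (e → (t → e)).
[[runs probably] [clever smiled]]: [clever smiled] is (e → (t → e)), [runs probably] is e; result (t → e).
[[[runs probably] [clever smiled]] city]: city is ((t → e) → (t → (e → e))), [[runs probably] [clever smiled]] is (t → e); result (t → (e → e)).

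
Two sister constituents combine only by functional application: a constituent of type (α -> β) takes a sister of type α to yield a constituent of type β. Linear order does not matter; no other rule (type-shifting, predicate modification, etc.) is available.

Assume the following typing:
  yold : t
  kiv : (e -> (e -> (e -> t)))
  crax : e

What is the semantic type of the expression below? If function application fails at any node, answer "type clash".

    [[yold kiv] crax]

[yold kiv]: t and (e -> (e -> (e -> t))) cannot combine by function application — type clash.

type clash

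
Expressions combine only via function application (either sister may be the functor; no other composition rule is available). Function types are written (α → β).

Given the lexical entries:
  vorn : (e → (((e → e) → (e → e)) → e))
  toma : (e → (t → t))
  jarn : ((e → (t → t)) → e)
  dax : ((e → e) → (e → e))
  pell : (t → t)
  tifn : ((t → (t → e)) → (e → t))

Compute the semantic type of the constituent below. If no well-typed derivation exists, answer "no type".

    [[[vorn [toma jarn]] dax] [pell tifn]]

[toma jarn]: functor jarn : ((e → (t → t)) → e), argument toma : (e → (t → t)); result e.
[vorn [toma jarn]]: functor vorn : (e → (((e → e) → (e → e)) → e)), argument [toma jarn] : e; result (((e → e) → (e → e)) → e).
[[vorn [toma jarn]] dax]: functor [vorn [toma jarn]] : (((e → e) → (e → e)) → e), argument dax : ((e → e) → (e → e)); result e.
[pell tifn]: (t → t) and ((t → (t → e)) → (e → t)) cannot combine by function application — type clash.

no type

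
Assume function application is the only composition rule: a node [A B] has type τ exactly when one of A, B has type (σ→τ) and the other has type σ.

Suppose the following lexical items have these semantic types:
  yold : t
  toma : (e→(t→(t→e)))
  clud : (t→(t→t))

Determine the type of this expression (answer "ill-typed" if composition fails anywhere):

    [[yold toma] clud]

At [yold toma]: neither t nor (e→(t→(t→e))) can take the other as argument; the node is ill-typed.

ill-typed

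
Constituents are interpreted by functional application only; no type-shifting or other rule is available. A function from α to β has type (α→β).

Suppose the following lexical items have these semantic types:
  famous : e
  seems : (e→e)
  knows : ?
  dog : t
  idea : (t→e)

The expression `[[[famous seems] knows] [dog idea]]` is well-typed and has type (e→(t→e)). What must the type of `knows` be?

[[[famous seems] knows] [dog idea]] must have type (e→(t→e)). The sister [dog idea] has type e; that is not a function onto (e→(t→e)), so [[famous seems] knows] must be the functor, of type (e→(e→(t→e))).
[[famous seems] knows] must have type (e→(e→(t→e))). The sister [famous seems] has type e; that is not a function onto (e→(e→(t→e))), so knows must be the functor, of type (e→(e→(e→(t→e)))).

(e→(e→(e→(t→e))))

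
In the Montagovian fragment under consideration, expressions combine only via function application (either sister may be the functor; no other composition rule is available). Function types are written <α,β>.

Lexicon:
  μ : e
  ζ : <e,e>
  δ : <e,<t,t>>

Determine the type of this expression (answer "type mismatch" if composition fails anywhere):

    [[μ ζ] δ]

[μ ζ]: functor ζ : <e,e>, argument μ : e; result e.
[[μ ζ] δ]: functor δ : <e,<t,t>>, argument [μ ζ] : e; result <t,t>.

<t,t>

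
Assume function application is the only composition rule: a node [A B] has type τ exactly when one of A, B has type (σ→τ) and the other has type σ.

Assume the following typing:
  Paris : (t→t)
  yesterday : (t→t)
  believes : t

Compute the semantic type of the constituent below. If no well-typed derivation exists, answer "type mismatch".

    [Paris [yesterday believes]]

t

[yesterday believes]: (t→t) applied to t yields t.
[Paris [yesterday believes]]: (t→t) applied to t yields t.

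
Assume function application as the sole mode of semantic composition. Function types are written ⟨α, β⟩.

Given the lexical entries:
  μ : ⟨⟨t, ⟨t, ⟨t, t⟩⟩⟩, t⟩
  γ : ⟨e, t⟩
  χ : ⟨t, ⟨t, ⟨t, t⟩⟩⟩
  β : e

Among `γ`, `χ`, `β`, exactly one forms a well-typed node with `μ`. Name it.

γ : ⟨e, t⟩ — no; μ wants ⟨t, ⟨t, ⟨t, t⟩⟩⟩, and γ wants e.
χ — combines: μ : ⟨⟨t, ⟨t, ⟨t, t⟩⟩⟩, t⟩ takes χ : ⟨t, ⟨t, ⟨t, t⟩⟩⟩ as argument, giving t.
β : e — no; μ wants ⟨t, ⟨t, ⟨t, t⟩⟩⟩, and β wants nothing (atomic).

χ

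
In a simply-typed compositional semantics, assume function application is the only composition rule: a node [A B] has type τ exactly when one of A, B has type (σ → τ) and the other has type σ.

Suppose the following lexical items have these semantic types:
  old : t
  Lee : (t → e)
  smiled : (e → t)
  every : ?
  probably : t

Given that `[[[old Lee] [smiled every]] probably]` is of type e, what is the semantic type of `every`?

((e → t) → (e → (t → e)))

[[[old Lee] [smiled every]] probably] is required to be e. probably : t cannot yield e as functor, so [[old Lee] [smiled every]] : (t → e).
[[old Lee] [smiled every]] is required to be (t → e). [old Lee] : e cannot yield (t → e) as functor, so [smiled every] : (e → (t → e)).
[smiled every] is required to be (e → (t → e)). smiled : (e → t) cannot yield (e → (t → e)) as functor, so every : ((e → t) → (e → (t → e))).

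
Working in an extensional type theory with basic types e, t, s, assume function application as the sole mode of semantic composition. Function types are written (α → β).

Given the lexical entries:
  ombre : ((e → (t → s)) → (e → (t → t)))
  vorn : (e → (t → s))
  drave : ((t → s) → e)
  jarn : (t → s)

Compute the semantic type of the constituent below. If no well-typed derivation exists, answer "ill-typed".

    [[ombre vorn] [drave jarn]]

[ombre vorn]: ((e → (t → s)) → (e → (t → t))) applied to (e → (t → s)) yields (e → (t → t)).
[drave jarn]: ((t → s) → e) applied to (t → s) yields e.
[[ombre vorn] [drave jarn]]: (e → (t → t)) applied to e yields (t → t).

(t → t)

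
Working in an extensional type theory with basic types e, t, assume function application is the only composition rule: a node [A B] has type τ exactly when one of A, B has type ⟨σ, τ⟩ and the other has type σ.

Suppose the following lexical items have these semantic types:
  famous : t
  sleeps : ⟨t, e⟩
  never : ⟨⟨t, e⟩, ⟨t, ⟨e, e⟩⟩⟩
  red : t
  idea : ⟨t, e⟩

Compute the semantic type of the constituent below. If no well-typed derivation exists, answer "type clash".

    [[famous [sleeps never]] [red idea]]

e

At [sleeps never], never : ⟨⟨t, e⟩, ⟨t, ⟨e, e⟩⟩⟩ takes sleeps : ⟨t, e⟩, giving ⟨t, ⟨e, e⟩⟩.
At [famous [sleeps never]], [sleeps never] : ⟨t, ⟨e, e⟩⟩ takes famous : t, giving ⟨e, e⟩.
At [red idea], idea : ⟨t, e⟩ takes red : t, giving e.
At [[famous [sleeps never]] [red idea]], [famous [sleeps never]] : ⟨e, e⟩ takes [red idea] : e, giving e.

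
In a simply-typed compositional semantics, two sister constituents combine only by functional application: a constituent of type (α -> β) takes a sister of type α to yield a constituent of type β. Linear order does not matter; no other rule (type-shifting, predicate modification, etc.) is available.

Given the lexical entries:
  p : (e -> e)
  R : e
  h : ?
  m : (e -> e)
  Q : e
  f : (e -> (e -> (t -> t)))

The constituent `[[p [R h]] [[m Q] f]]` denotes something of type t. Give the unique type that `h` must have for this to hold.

(e -> ((e -> e) -> ((e -> (t -> t)) -> t)))

For [[p [R h]] [[m Q] f]] to have type t with [[m Q] f] of type (e -> (t -> t)), [p [R h]] must be the function: [p [R h]] : ((e -> (t -> t)) -> t).
For [p [R h]] to have type ((e -> (t -> t)) -> t) with p of type (e -> e), [R h] must be the function: [R h] : ((e -> e) -> ((e -> (t -> t)) -> t)).
For [R h] to have type ((e -> e) -> ((e -> (t -> t)) -> t)) with R of type e, h must be the function: h : (e -> ((e -> e) -> ((e -> (t -> t)) -> t))).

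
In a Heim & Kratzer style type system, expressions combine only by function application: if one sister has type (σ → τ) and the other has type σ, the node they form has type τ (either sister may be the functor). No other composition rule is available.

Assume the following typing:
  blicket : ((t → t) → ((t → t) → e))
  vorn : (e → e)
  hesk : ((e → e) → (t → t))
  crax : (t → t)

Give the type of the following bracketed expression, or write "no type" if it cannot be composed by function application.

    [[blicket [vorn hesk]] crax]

[vorn hesk]: functor hesk : ((e → e) → (t → t)), argument vorn : (e → e); result (t → t).
[blicket [vorn hesk]]: functor blicket : ((t → t) → ((t → t) → e)), argument [vorn hesk] : (t → t); result ((t → t) → e).
[[blicket [vorn hesk]] crax]: functor [blicket [vorn hesk]] : ((t → t) → e), argument crax : (t → t); result e.

e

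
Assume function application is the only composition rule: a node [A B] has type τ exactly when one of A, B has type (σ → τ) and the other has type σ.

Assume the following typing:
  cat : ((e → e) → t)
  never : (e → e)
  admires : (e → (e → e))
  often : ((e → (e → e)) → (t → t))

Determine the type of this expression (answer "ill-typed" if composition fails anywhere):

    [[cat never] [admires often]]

t

[cat never]: ((e → e) → t) applied to (e → e) yields t.
[admires often]: ((e → (e → e)) → (t → t)) applied to (e → (e → e)) yields (t → t).
[[cat never] [admires often]]: (t → t) applied to t yields t.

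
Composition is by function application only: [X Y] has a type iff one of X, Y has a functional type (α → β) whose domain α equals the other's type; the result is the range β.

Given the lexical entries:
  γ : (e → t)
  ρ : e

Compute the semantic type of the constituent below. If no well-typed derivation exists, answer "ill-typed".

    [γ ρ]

[γ ρ]: functor γ : (e → t), argument ρ : e; result t.

t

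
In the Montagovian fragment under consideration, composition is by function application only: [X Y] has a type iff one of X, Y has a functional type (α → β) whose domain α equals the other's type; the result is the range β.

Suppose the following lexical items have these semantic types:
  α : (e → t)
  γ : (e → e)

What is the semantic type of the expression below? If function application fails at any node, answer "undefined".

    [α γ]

At [α γ]: neither (e → t) nor (e → e) can take the other as argument; the node is ill-typed.

undefined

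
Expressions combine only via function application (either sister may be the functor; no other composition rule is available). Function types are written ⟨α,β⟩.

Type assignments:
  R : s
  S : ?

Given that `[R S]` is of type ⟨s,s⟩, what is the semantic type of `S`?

[R S] is required to be ⟨s,s⟩. R : s cannot yield ⟨s,s⟩ as functor, so S : ⟨s,⟨s,s⟩⟩.

⟨s,⟨s,s⟩⟩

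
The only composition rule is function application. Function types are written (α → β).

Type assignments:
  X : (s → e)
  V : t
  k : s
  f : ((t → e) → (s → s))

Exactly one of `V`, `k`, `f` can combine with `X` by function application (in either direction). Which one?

k

V : t — no; X wants s, and V wants nothing (atomic).
k — combines: X : (s → e) takes k : s as argument, giving e.
f : ((t → e) → (s → s)) — no; X wants s, and f wants (t → e).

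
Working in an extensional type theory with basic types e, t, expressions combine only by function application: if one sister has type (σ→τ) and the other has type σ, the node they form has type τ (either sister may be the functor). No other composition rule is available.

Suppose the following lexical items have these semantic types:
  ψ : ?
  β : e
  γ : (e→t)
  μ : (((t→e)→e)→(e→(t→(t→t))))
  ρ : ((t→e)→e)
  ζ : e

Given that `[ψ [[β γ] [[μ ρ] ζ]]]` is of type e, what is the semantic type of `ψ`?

[ψ [[β γ] [[μ ρ] ζ]]] is required to be e. [[β γ] [[μ ρ] ζ]] : (t→t) cannot yield e as functor, so ψ : ((t→t)→e).

((t→t)→e)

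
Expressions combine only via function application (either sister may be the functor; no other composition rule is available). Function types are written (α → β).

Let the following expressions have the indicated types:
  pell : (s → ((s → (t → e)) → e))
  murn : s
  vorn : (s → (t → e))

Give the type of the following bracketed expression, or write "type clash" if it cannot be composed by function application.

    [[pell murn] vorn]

e

[pell murn]: functor pell : (s → ((s → (t → e)) → e)), argument murn : s; result ((s → (t → e)) → e).
[[pell murn] vorn]: functor [pell murn] : ((s → (t → e)) → e), argument vorn : (s → (t → e)); result e.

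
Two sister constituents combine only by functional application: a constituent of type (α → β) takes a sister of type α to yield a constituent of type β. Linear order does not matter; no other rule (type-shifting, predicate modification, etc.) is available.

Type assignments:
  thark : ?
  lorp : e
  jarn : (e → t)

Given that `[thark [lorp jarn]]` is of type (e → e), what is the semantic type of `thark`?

[thark [lorp jarn]] must have type (e → e). The sister [lorp jarn] has type t; that is not a function onto (e → e), so thark must be the functor, of type (t → (e → e)).

(t → (e → e))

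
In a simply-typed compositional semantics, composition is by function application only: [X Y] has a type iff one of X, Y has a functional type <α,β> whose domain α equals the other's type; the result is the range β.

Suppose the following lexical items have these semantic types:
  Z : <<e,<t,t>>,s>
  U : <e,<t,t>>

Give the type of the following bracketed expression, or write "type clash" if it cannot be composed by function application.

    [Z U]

[Z U] — Z of type <<e,<t,t>>,s> combines with U of type <e,<t,t>>: type s.

s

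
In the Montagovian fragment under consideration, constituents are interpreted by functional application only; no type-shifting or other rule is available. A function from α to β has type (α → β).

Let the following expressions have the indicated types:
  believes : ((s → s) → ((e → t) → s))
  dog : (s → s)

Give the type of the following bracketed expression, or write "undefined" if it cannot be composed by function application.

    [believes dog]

((e → t) → s)

[believes dog]: functor believes : ((s → s) → ((e → t) → s)), argument dog : (s → s); result ((e → t) → s).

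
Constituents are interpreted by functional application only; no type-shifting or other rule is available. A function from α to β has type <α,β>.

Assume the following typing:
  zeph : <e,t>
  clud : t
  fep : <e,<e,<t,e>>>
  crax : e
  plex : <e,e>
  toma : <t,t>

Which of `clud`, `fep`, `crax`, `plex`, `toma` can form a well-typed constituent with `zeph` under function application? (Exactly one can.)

clud : t — no; zeph wants e, and clud wants nothing (atomic).
fep : <e,<e,<t,e>>> — no; zeph wants e, and fep wants e.
crax — combines: zeph : <e,t> takes crax : e as argument, giving t.
plex : <e,e> — no; zeph wants e, and plex wants e.
toma : <t,t> — no; zeph wants e, and toma wants t.

crax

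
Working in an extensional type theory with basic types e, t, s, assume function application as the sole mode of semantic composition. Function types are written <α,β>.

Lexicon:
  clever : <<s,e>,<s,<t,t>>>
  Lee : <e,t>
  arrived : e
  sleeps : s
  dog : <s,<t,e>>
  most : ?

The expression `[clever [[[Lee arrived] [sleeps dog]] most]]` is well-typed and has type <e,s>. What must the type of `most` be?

<e,<<<s,e>,<s,<t,t>>>,<e,s>>>

[clever [[[Lee arrived] [sleeps dog]] most]] must have type <e,s>. The sister clever has type <<s,e>,<s,<t,t>>>; that is not a function onto <e,s>, so [[[Lee arrived] [sleeps dog]] most] must be the functor, of type <<<s,e>,<s,<t,t>>>,<e,s>>.
[[[Lee arrived] [sleeps dog]] most] must have type <<<s,e>,<s,<t,t>>>,<e,s>>. The sister [[Lee arrived] [sleeps dog]] has type e; that is not a function onto <<<s,e>,<s,<t,t>>>,<e,s>>, so most must be the functor, of type <e,<<<s,e>,<s,<t,t>>>,<e,s>>>.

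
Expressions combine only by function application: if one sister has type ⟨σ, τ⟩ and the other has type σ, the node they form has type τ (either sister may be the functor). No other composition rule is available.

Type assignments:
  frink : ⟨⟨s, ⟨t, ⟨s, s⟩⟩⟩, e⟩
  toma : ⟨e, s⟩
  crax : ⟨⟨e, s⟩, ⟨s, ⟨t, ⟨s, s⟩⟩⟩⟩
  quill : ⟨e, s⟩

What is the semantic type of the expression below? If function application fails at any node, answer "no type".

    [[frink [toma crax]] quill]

At [toma crax], crax : ⟨⟨e, s⟩, ⟨s, ⟨t, ⟨s, s⟩⟩⟩⟩ takes toma : ⟨e, s⟩, giving ⟨s, ⟨t, ⟨s, s⟩⟩⟩.
At [frink [toma crax]], frink : ⟨⟨s, ⟨t, ⟨s, s⟩⟩⟩, e⟩ takes [toma crax] : ⟨s, ⟨t, ⟨s, s⟩⟩⟩, giving e.
At [[frink [toma crax]] quill], quill : ⟨e, s⟩ takes [frink [toma crax]] : e, giving s.

s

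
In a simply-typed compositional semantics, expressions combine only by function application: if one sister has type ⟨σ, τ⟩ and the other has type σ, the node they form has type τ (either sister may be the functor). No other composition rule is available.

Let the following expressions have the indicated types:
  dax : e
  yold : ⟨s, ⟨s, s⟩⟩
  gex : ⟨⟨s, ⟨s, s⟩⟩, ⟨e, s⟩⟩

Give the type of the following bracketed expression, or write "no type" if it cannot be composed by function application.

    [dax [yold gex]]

[yold gex] — gex of type ⟨⟨s, ⟨s, s⟩⟩, ⟨e, s⟩⟩ combines with yold of type ⟨s, ⟨s, s⟩⟩: type ⟨e, s⟩.
[dax [yold gex]] — [yold gex] of type ⟨e, s⟩ combines with dax of type e: type s.

s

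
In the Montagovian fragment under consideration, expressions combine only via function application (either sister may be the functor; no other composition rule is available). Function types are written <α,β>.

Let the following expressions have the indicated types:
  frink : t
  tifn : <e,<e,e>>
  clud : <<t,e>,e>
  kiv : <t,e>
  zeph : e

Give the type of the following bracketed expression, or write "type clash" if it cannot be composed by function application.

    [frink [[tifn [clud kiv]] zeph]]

type clash

[clud kiv] — clud of type <<t,e>,e> combines with kiv of type <t,e>: type e.
[tifn [clud kiv]] — tifn of type <e,<e,e>> combines with [clud kiv] of type e: type <e,e>.
[[tifn [clud kiv]] zeph] — [tifn [clud kiv]] of type <e,e> combines with zeph of type e: type e.
At [frink [[tifn [clud kiv]] zeph]]: neither t nor e can take the other as argument; the node is ill-typed.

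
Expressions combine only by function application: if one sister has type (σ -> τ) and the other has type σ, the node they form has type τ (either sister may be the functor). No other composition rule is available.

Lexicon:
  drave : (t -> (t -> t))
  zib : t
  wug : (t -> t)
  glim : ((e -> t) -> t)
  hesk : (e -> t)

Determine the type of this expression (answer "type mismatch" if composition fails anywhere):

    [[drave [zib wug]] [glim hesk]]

At [zib wug], wug : (t -> t) takes zib : t, giving t.
At [drave [zib wug]], drave : (t -> (t -> t)) takes [zib wug] : t, giving (t -> t).
At [glim hesk], glim : ((e -> t) -> t) takes hesk : (e -> t), giving t.
At [[drave [zib wug]] [glim hesk]], [drave [zib wug]] : (t -> t) takes [glim hesk] : t, giving t.

t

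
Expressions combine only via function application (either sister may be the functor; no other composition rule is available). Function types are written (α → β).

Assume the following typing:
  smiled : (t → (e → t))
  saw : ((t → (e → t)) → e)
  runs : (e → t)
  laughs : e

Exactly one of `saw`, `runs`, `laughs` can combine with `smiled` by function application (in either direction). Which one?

saw

saw — combines: saw : ((t → (e → t)) → e) takes smiled : (t → (e → t)) as argument, giving e.
runs : (e → t) — does not combine with smiled.
laughs : e — does not combine with smiled.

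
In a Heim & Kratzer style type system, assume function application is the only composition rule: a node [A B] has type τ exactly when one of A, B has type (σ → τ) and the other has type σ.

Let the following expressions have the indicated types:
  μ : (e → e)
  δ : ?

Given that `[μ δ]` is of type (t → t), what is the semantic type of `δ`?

At [μ δ] (required: (t → t)): μ is (e → e), which is not a function with range (t → t); hence δ is the functor — type ((e → e) → (t → t)).

((e → e) → (t → t))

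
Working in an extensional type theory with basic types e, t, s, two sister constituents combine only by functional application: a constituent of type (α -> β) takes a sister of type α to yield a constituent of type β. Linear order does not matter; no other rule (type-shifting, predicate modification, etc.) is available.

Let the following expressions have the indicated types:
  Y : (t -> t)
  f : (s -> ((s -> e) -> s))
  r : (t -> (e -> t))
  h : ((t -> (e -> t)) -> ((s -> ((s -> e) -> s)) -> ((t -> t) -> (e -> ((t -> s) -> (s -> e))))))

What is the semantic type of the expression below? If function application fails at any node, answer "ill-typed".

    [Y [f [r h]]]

(e -> ((t -> s) -> (s -> e)))

[r h] — h of type ((t -> (e -> t)) -> ((s -> ((s -> e) -> s)) -> ((t -> t) -> (e -> ((t -> s) -> (s -> e)))))) combines with r of type (t -> (e -> t)): type ((s -> ((s -> e) -> s)) -> ((t -> t) -> (e -> ((t -> s) -> (s -> e))))).
[f [r h]] — [r h] of type ((s -> ((s -> e) -> s)) -> ((t -> t) -> (e -> ((t -> s) -> (s -> e))))) combines with f of type (s -> ((s -> e) -> s)): type ((t -> t) -> (e -> ((t -> s) -> (s -> e)))).
[Y [f [r h]]] — [f [r h]] of type ((t -> t) -> (e -> ((t -> s) -> (s -> e)))) combines with Y of type (t -> t): type (e -> ((t -> s) -> (s -> e))).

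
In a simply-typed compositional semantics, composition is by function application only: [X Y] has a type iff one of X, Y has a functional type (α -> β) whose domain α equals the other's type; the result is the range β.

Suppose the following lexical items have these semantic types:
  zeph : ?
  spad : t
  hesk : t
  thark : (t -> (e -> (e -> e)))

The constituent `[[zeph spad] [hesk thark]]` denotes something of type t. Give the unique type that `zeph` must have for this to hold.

At [[zeph spad] [hesk thark]] (required: t): [hesk thark] is (e -> (e -> e)), which is not a function with range t; hence [zeph spad] is the functor — type ((e -> (e -> e)) -> t).
At [zeph spad] (required: ((e -> (e -> e)) -> t)): spad is t, which is not a function with range ((e -> (e -> e)) -> t); hence zeph is the functor — type (t -> ((e -> (e -> e)) -> t)).

(t -> ((e -> (e -> e)) -> t))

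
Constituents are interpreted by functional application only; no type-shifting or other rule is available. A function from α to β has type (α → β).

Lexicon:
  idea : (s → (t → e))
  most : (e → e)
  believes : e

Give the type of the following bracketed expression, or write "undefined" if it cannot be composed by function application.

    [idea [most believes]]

At [most believes], most : (e → e) takes believes : e, giving e.
At [idea [most believes]]: neither (s → (t → e)) nor e can take the other as argument; the node is ill-typed.

undefined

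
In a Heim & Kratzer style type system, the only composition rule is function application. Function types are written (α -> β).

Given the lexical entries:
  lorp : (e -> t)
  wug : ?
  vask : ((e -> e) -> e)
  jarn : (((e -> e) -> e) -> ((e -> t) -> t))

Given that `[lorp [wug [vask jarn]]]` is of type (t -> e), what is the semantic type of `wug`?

(((e -> t) -> t) -> ((e -> t) -> (t -> e)))

[lorp [wug [vask jarn]]] is required to be (t -> e). lorp : (e -> t) cannot yield (t -> e) as functor, so [wug [vask jarn]] : ((e -> t) -> (t -> e)).
[wug [vask jarn]] is required to be ((e -> t) -> (t -> e)). [vask jarn] : ((e -> t) -> t) cannot yield ((e -> t) -> (t -> e)) as functor, so wug : (((e -> t) -> t) -> ((e -> t) -> (t -> e))).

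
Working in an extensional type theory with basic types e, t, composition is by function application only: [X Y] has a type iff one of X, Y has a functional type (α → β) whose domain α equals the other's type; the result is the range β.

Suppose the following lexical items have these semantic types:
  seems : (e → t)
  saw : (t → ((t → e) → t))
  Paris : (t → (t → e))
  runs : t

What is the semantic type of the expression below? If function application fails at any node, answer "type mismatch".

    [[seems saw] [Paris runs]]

[seems saw]: (e → t) and (t → ((t → e) → t)) cannot combine by function application — type clash.

type mismatch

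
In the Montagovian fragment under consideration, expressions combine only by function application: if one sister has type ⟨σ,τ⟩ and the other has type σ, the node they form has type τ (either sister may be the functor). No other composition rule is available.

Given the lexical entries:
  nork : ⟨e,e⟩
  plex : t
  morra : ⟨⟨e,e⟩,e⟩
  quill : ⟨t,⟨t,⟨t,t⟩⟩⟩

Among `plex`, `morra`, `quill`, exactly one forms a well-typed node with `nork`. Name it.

plex : t — does not combine with nork.
morra — combines: morra : ⟨⟨e,e⟩,e⟩ takes nork : ⟨e,e⟩ as argument, giving e.
quill : ⟨t,⟨t,⟨t,t⟩⟩⟩ — does not combine with nork.

morra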